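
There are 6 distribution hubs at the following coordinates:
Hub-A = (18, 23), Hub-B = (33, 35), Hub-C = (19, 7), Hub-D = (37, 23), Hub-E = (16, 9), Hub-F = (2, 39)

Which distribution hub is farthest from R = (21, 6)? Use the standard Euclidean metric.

Hub-F

Since √ is increasing, it suffices to compare squared distances:
d²(R, Hub-A) = (21−18)² + (6−23)² = 9 + 289 = 298
d²(R, Hub-B) = (21−33)² + (6−35)² = 144 + 841 = 985
d²(R, Hub-C) = (21−19)² + (6−7)² = 4 + 1 = 5
d²(R, Hub-D) = (21−37)² + (6−23)² = 256 + 289 = 545
d²(R, Hub-E) = (21−16)² + (6−9)² = 25 + 9 = 34
d²(R, Hub-F) = (21−2)² + (6−39)² = 361 + 1089 = 1450
The largest is to Hub-F.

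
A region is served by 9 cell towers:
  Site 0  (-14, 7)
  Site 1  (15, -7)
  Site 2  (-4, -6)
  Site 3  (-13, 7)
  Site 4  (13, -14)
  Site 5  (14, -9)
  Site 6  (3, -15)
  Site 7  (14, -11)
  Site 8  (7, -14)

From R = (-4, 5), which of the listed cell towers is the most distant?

Site 4

Compare squared distances (the ordering matches that of the actual distances):
d²(R, Site 0) = 100 + 4 = 104
d²(R, Site 1) = 361 + 144 = 505
d²(R, Site 2) = 0 + 121 = 121
d²(R, Site 3) = 81 + 4 = 85
d²(R, Site 4) = 289 + 361 = 650
d²(R, Site 5) = 324 + 196 = 520
d²(R, Site 6) = 49 + 400 = 449
d²(R, Site 7) = 324 + 256 = 580
d²(R, Site 8) = 121 + 361 = 482
The largest is to Site 4.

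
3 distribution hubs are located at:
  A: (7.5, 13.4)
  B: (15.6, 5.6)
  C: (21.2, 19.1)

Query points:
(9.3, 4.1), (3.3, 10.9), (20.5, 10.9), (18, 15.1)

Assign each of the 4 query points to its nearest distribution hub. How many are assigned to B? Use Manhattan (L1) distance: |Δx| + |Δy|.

1

(9.3, 4.1) — d to each: A:11.1, B:7.8, C:26.9 → nearest is B
(3.3, 10.9) — d to each: A:6.7, B:17.6, C:26.1 → nearest is A
(20.5, 10.9) — d to each: A:15.5, B:10.2, C:8.9 → nearest is C
(18, 15.1) — d to each: A:12.2, B:11.9, C:7.2 → nearest is C
1 of the 4 points has B as nearest.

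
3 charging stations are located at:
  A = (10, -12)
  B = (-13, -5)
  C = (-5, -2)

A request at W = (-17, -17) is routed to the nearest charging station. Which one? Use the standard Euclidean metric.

Compare squared distances (the ordering matches that of the actual distances):
|WA|² = (-17−10)² + (-17−(-12))² = 729 + 25 = 754
|WB|² = (-17−(-13))² + (-17−(-5))² = 16 + 144 = 160
|WC|² = (-17−(-5))² + (-17−(-2))² = 144 + 225 = 369
B is nearest.

B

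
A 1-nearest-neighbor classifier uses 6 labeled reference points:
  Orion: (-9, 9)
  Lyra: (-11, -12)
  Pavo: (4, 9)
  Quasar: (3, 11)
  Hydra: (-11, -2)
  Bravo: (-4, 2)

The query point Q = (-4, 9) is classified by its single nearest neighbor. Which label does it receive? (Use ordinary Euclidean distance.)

Orion

Compare squared distances (the ordering matches that of the actual distances):
d²(Q, Orion) = (-4−(-9))² + (9−9)² = 25 + 0 = 25
d²(Q, Lyra) = (-4−(-11))² + (9−(-12))² = 49 + 441 = 490
d²(Q, Pavo) = (-4−4)² + (9−9)² = 64 + 0 = 64
d²(Q, Quasar) = (-4−3)² + (9−11)² = 49 + 4 = 53
d²(Q, Hydra) = (-4−(-11))² + (9−(-2))² = 49 + 121 = 170
d²(Q, Bravo) = (-4−(-4))² + (9−2)² = 0 + 49 = 49
Orion is nearest.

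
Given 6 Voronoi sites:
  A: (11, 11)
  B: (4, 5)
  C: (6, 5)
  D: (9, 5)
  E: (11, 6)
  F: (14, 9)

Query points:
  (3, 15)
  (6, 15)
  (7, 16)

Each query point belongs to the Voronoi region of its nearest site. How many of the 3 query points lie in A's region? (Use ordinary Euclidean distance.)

(3, 15) — d² to each: A:80, B:101, C:109, D:136, E:145, F:157 → nearest is A
(6, 15) — d² to each: A:41, B:104, C:100, D:109, E:106, F:100 → nearest is A
(7, 16) — d² to each: A:41, B:130, C:122, D:125, E:116, F:98 → nearest is A
3 of the 3 points have A as nearest.

3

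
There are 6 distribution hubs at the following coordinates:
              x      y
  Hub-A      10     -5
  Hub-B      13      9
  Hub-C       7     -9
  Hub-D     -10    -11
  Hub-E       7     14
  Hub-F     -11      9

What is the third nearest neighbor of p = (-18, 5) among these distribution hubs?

Hub-E

Squared Euclidean distances:
d²(p, Hub-A) = (-18−10)² + (5−(-5))² = 784 + 100 = 884
d²(p, Hub-B) = (-18−13)² + (5−9)² = 961 + 16 = 977
d²(p, Hub-C) = (-18−7)² + (5−(-9))² = 625 + 196 = 821
d²(p, Hub-D) = (-18−(-10))² + (5−(-11))² = 64 + 256 = 320
d²(p, Hub-E) = (-18−7)² + (5−14)² = 625 + 81 = 706
d²(p, Hub-F) = (-18−(-11))² + (5−9)² = 49 + 16 = 65
Sorted ascending: Hub-F, Hub-D, Hub-E, Hub-C, … — the third-nearest is Hub-E.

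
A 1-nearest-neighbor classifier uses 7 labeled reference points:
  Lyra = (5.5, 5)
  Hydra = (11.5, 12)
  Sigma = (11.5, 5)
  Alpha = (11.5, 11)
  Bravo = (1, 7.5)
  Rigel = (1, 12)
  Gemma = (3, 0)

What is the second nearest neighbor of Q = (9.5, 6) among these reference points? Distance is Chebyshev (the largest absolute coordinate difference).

d(Q, Lyra) = max(4, 1) = 4
d(Q, Hydra) = max(2, 6) = 6
d(Q, Sigma) = max(2, 1) = 2
d(Q, Alpha) = max(2, 5) = 5
d(Q, Bravo) = max(8.5, 1.5) = 8.5
d(Q, Rigel) = max(8.5, 6) = 8.5
d(Q, Gemma) = max(6.5, 6) = 6.5
Sorted ascending: Sigma, Lyra, Alpha, … — the second-nearest is Lyra.

Lyra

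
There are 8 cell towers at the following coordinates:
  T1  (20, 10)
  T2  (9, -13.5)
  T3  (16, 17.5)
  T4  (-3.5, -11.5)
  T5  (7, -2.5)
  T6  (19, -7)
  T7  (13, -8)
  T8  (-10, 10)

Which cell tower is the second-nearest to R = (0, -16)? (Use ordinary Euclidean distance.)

T2

Since √ is increasing, it suffices to compare squared distances:
|RT1|² = (0−20)² + (-16−10)² = 400 + 676 = 1076
|RT2|² = (0−9)² + (-16−(-13.5))² = 81 + 6.25 = 87.25
|RT3|² = (0−16)² + (-16−17.5)² = 256 + 1122.25 = 1378.25
|RT4|² = (0−(-3.5))² + (-16−(-11.5))² = 12.25 + 20.25 = 32.5
|RT5|² = (0−7)² + (-16−(-2.5))² = 49 + 182.25 = 231.25
|RT6|² = (0−19)² + (-16−(-7))² = 361 + 81 = 442
|RT7|² = (0−13)² + (-16−(-8))² = 169 + 64 = 233
|RT8|² = (0−(-10))² + (-16−10)² = 100 + 676 = 776
Sorted ascending: T4, T2, T5, … — the second-nearest is T2.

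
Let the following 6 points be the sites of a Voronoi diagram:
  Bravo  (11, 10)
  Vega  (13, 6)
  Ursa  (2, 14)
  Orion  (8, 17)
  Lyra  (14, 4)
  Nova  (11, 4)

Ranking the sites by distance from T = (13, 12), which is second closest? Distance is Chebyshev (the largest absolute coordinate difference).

d(T, Bravo) = max(2, 2) = 2
d(T, Vega) = max(0, 6) = 6
d(T, Ursa) = max(11, 2) = 11
d(T, Orion) = max(5, 5) = 5
d(T, Lyra) = max(1, 8) = 8
d(T, Nova) = max(2, 8) = 8
Sorted ascending: Bravo, Orion, Vega, … — the second-nearest is Orion.

Orion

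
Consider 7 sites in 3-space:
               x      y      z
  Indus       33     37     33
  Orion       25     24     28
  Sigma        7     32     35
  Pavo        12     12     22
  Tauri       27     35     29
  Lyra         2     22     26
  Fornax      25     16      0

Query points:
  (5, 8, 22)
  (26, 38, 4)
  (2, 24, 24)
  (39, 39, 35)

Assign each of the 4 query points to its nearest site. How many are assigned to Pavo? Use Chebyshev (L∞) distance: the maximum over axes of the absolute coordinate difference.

1

(5, 8, 22) — d to each: Indus:29, Orion:20, Sigma:24, Pavo:7, Tauri:27, Lyra:14, Fornax:22 → nearest is Pavo
(26, 38, 4) — d to each: Indus:29, Orion:24, Sigma:31, Pavo:26, Tauri:25, Lyra:24, Fornax:22 → nearest is Fornax
(2, 24, 24) — d to each: Indus:31, Orion:23, Sigma:11, Pavo:12, Tauri:25, Lyra:2, Fornax:24 → nearest is Lyra
(39, 39, 35) — d to each: Indus:6, Orion:15, Sigma:32, Pavo:27, Tauri:12, Lyra:37, Fornax:35 → nearest is Indus
1 of the 4 points has Pavo as nearest.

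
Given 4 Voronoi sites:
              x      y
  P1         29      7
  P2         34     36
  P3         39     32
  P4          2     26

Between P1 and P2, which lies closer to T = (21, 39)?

P2

Compare squared distances:
|TP1|² = (21−29)² + (39−7)² = 64 + 1024 = 1088
|TP2|² = (21−34)² + (39−36)² = 169 + 9 = 178
1088 > 178, so P2 is closer.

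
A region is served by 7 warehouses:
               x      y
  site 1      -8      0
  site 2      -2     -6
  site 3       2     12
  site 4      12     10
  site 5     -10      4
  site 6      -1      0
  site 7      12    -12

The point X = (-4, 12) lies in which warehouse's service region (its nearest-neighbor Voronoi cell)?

Compare squared distances (the ordering matches that of the actual distances):
d²(X, site 1) = (-4−(-8))² + (12−0)² = 16 + 144 = 160
d²(X, site 2) = (-4−(-2))² + (12−(-6))² = 4 + 324 = 328
d²(X, site 3) = (-4−2)² + (12−12)² = 36 + 0 = 36
d²(X, site 4) = (-4−12)² + (12−10)² = 256 + 4 = 260
d²(X, site 5) = (-4−(-10))² + (12−4)² = 36 + 64 = 100
d²(X, site 6) = (-4−(-1))² + (12−0)² = 9 + 144 = 153
d²(X, site 7) = (-4−12)² + (12−(-12))² = 256 + 576 = 832
site 3 is nearest.

site 3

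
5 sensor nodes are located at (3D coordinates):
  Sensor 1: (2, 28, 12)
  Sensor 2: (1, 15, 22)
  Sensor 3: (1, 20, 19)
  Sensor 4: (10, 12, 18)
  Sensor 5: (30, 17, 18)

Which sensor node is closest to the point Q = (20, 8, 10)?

Since √ is increasing, it suffices to compare squared distances:
d²(Q, Sensor 1) = (20−2)² + (8−28)² + (10−12)² = 324 + 400 + 4 = 728
d²(Q, Sensor 2) = (20−1)² + (8−15)² + (10−22)² = 361 + 49 + 144 = 554
d²(Q, Sensor 3) = (20−1)² + (8−20)² + (10−19)² = 361 + 144 + 81 = 586
d²(Q, Sensor 4) = (20−10)² + (8−12)² + (10−18)² = 100 + 16 + 64 = 180
d²(Q, Sensor 5) = (20−30)² + (8−17)² + (10−18)² = 100 + 81 + 64 = 245
Minimum is at Sensor 4.

Sensor 4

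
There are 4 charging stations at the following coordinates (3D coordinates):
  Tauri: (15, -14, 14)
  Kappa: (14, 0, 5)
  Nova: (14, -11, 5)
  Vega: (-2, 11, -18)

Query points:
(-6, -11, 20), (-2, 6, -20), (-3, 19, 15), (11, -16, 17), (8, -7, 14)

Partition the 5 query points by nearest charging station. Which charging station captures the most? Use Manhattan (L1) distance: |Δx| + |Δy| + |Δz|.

(-6, -11, 20) — d to each: Tauri:30, Kappa:46, Nova:35, Vega:64 → nearest is Tauri
(-2, 6, -20) — d to each: Tauri:71, Kappa:47, Nova:58, Vega:7 → nearest is Vega
(-3, 19, 15) — d to each: Tauri:52, Kappa:46, Nova:57, Vega:42 → nearest is Vega
(11, -16, 17) — d to each: Tauri:9, Kappa:31, Nova:20, Vega:75 → nearest is Tauri
(8, -7, 14) — d to each: Tauri:14, Kappa:22, Nova:19, Vega:60 → nearest is Tauri
Tally — Tauri:3, Vega:2. Tauri captures the most (3).

Tauri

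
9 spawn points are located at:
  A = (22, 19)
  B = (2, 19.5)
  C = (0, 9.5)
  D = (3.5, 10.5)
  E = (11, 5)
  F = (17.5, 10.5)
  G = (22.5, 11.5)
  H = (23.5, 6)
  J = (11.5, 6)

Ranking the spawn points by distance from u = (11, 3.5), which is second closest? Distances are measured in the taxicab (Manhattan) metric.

d(u,A) = 11 + 15.5 = 26.5
d(u,B) = 9 + 16 = 25
d(u,C) = 11 + 6 = 17
d(u,D) = 7.5 + 7 = 14.5
d(u,E) = 0 + 1.5 = 1.5
d(u,F) = 6.5 + 7 = 13.5
d(u,G) = 11.5 + 8 = 19.5
d(u,H) = 12.5 + 2.5 = 15
d(u,J) = 0.5 + 2.5 = 3
Sorted ascending: E, J, F, … — the second-nearest is J.

J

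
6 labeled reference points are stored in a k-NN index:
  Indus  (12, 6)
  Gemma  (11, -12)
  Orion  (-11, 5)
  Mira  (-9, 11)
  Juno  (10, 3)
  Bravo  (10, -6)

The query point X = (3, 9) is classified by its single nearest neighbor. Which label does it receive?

Squared Euclidean distances:
d²(X, Indus) = (3−12)² + (9−6)² = 81 + 9 = 90
d²(X, Gemma) = (3−11)² + (9−(-12))² = 64 + 441 = 505
d²(X, Orion) = (3−(-11))² + (9−5)² = 196 + 16 = 212
d²(X, Mira) = (3−(-9))² + (9−11)² = 144 + 4 = 148
d²(X, Juno) = (3−10)² + (9−3)² = 49 + 36 = 85
d²(X, Bravo) = (3−10)² + (9−(-6))² = 49 + 225 = 274
Juno is nearest.

Juno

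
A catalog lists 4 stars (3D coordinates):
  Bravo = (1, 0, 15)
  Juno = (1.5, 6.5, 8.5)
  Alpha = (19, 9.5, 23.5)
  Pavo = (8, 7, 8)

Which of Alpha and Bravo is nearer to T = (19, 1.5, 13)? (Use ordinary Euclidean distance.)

Compare squared distances:
d²(T, Alpha) = (19−19)² + (1.5−9.5)² + (13−23.5)² = 0 + 64 + 110.25 = 174.25
d²(T, Bravo) = (19−1)² + (1.5−0)² + (13−15)² = 324 + 2.25 + 4 = 330.25
174.25 < 330.25, so Alpha is closer.

Alpha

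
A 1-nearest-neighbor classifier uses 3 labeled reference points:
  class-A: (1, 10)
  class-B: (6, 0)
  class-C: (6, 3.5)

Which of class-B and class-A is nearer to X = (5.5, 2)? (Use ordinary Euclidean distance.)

Compare squared distances:
d²(X, class-B) = (5.5−6)² + (2−0)² = 0.25 + 4 = 4.25
d²(X, class-A) = (5.5−1)² + (2−10)² = 20.25 + 64 = 84.25
4.25 < 84.25, so class-B is closer.

class-B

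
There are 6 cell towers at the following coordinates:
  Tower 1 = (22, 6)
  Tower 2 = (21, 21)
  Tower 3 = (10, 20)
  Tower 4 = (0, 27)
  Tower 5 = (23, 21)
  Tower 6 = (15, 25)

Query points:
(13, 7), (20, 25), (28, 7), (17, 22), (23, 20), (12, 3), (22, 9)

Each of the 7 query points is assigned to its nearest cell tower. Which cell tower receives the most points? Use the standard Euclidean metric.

Tower 1

(13, 7) — d² to each: Tower 1:82, Tower 2:260, Tower 3:178, Tower 4:569, Tower 5:296, Tower 6:328 → nearest is Tower 1
(20, 25) — d² to each: Tower 1:365, Tower 2:17, Tower 3:125, Tower 4:404, Tower 5:25, Tower 6:25 → nearest is Tower 2
(28, 7) — d² to each: Tower 1:37, Tower 2:245, Tower 3:493, Tower 4:1184, Tower 5:221, Tower 6:493 → nearest is Tower 1
(17, 22) — d² to each: Tower 1:281, Tower 2:17, Tower 3:53, Tower 4:314, Tower 5:37, Tower 6:13 → nearest is Tower 6
(23, 20) — d² to each: Tower 1:197, Tower 2:5, Tower 3:169, Tower 4:578, Tower 5:1, Tower 6:89 → nearest is Tower 5
(12, 3) — d² to each: Tower 1:109, Tower 2:405, Tower 3:293, Tower 4:720, Tower 5:445, Tower 6:493 → nearest is Tower 1
(22, 9) — d² to each: Tower 1:9, Tower 2:145, Tower 3:265, Tower 4:808, Tower 5:145, Tower 6:305 → nearest is Tower 1
Tally — Tower 1:4, Tower 2:1, Tower 5:1, Tower 6:1. Tower 1 captures the most (4).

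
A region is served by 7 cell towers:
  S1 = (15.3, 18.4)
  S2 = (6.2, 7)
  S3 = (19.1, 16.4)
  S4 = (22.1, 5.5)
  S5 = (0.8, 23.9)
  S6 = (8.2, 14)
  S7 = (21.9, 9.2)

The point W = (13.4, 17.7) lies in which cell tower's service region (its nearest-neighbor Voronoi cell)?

Squared Euclidean distances:
|WS1|² = (13.4−15.3)² + (17.7−18.4)² = 3.61 + 0.49 = 4.1
|WS2|² = (13.4−6.2)² + (17.7−7)² = 51.84 + 114.49 = 166.33
|WS3|² = (13.4−19.1)² + (17.7−16.4)² = 32.49 + 1.69 = 34.18
|WS4|² = (13.4−22.1)² + (17.7−5.5)² = 75.69 + 148.84 = 224.53
|WS5|² = (13.4−0.8)² + (17.7−23.9)² = 158.76 + 38.44 = 197.2
|WS6|² = (13.4−8.2)² + (17.7−14)² = 27.04 + 13.69 = 40.73
|WS7|² = (13.4−21.9)² + (17.7−9.2)² = 72.25 + 72.25 = 144.5
Minimum is at S1.

S1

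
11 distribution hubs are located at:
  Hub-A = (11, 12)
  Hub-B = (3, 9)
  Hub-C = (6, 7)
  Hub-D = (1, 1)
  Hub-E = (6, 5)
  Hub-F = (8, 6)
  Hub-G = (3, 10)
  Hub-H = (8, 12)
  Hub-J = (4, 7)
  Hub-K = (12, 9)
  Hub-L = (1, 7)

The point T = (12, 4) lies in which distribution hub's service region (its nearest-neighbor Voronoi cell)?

Compare squared distances (the ordering matches that of the actual distances):
d²(T, Hub-A) = (12−11)² + (4−12)² = 1 + 64 = 65
d²(T, Hub-B) = (12−3)² + (4−9)² = 81 + 25 = 106
d²(T, Hub-C) = (12−6)² + (4−7)² = 36 + 9 = 45
d²(T, Hub-D) = (12−1)² + (4−1)² = 121 + 9 = 130
d²(T, Hub-E) = (12−6)² + (4−5)² = 36 + 1 = 37
d²(T, Hub-F) = (12−8)² + (4−6)² = 16 + 4 = 20
d²(T, Hub-G) = (12−3)² + (4−10)² = 81 + 36 = 117
d²(T, Hub-H) = (12−8)² + (4−12)² = 16 + 64 = 80
d²(T, Hub-J) = (12−4)² + (4−7)² = 64 + 9 = 73
d²(T, Hub-K) = (12−12)² + (4−9)² = 0 + 25 = 25
d²(T, Hub-L) = (12−1)² + (4−7)² = 121 + 9 = 130
The smallest is to Hub-F, so T lies in the Voronoi region of Hub-F.

Hub-F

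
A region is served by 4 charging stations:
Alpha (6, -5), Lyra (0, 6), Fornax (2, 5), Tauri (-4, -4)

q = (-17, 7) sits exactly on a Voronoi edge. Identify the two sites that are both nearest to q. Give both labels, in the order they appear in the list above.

Lyra and Tauri

Squared distances from q to each site:
d²(q, Alpha) = 529 + 144 = 673
d²(q, Lyra) = 289 + 1 = 290
d²(q, Fornax) = 361 + 4 = 365
d²(q, Tauri) = 169 + 121 = 290
q is equidistant from Lyra and Tauri (both at squared distance 290), and every other site is strictly farther — so q lies on the Lyra–Tauri Voronoi edge.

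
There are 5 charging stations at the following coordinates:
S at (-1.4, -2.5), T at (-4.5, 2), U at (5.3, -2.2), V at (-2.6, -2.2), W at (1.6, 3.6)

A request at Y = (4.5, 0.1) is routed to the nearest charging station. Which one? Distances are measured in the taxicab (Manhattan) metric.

d(Y,S) = |4.5−(-1.4)| + |0.1−(-2.5)| = 5.9 + 2.6 = 8.5
d(Y,T) = |4.5−(-4.5)| + |0.1−2| = 9 + 1.9 = 10.9
d(Y,U) = |4.5−5.3| + |0.1−(-2.2)| = 0.8 + 2.3 = 3.1
d(Y,V) = |4.5−(-2.6)| + |0.1−(-2.2)| = 7.1 + 2.3 = 9.4
d(Y,W) = |4.5−1.6| + |0.1−3.6| = 2.9 + 3.5 = 6.4
Minimum is at U.

U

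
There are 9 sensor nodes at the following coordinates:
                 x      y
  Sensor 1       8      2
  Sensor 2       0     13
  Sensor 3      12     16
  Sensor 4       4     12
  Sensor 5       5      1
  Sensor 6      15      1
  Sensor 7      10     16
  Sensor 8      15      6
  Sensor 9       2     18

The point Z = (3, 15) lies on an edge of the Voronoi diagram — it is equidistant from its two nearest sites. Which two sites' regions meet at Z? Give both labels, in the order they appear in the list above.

Sensor 4 and Sensor 9

Squared distances from Z to each site:
d²(Z, Sensor 1) = (3−8)² + (15−2)² = 25 + 169 = 194
d²(Z, Sensor 2) = (3−0)² + (15−13)² = 9 + 4 = 13
d²(Z, Sensor 3) = (3−12)² + (15−16)² = 81 + 1 = 82
d²(Z, Sensor 4) = (3−4)² + (15−12)² = 1 + 9 = 10
d²(Z, Sensor 5) = (3−5)² + (15−1)² = 4 + 196 = 200
d²(Z, Sensor 6) = (3−15)² + (15−1)² = 144 + 196 = 340
d²(Z, Sensor 7) = (3−10)² + (15−16)² = 49 + 1 = 50
d²(Z, Sensor 8) = (3−15)² + (15−6)² = 144 + 81 = 225
d²(Z, Sensor 9) = (3−2)² + (15−18)² = 1 + 9 = 10
Z is equidistant from Sensor 4 and Sensor 9 (both at squared distance 10), and every other site is strictly farther — so Z lies on the Sensor 4–Sensor 9 Voronoi edge.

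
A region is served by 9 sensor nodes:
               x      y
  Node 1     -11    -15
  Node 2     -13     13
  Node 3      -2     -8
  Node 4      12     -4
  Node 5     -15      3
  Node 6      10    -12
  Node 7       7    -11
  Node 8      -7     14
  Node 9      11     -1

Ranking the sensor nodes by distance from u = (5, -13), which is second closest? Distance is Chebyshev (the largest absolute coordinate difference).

d(u, Node 1) = max(16, 2) = 16
d(u, Node 2) = max(18, 26) = 26
d(u, Node 3) = max(7, 5) = 7
d(u, Node 4) = max(7, 9) = 9
d(u, Node 5) = max(20, 16) = 20
d(u, Node 6) = max(5, 1) = 5
d(u, Node 7) = max(2, 2) = 2
d(u, Node 8) = max(12, 27) = 27
d(u, Node 9) = max(6, 12) = 12
Sorted ascending: Node 7, Node 6, Node 3, … — the second-nearest is Node 6.

Node 6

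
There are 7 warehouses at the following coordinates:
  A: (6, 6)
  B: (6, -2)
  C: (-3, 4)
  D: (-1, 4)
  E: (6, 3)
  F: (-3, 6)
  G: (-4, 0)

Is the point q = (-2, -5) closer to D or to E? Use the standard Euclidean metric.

D

Compare squared distances:
|qD|² = (-2−(-1))² + (-5−4)² = 1 + 81 = 82
|qE|² = (-2−6)² + (-5−3)² = 64 + 64 = 128
82 < 128, so D is closer.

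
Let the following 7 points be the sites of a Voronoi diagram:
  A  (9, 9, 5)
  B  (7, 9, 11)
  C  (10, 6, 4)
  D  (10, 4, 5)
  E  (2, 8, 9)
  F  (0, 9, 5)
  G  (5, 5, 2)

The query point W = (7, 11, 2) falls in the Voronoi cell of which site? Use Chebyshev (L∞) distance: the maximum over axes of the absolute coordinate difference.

d(W,A) = max(2, 2, 3) = 3
d(W,B) = max(0, 2, 9) = 9
d(W,C) = max(3, 5, 2) = 5
d(W,D) = max(3, 7, 3) = 7
d(W,E) = max(5, 3, 7) = 7
d(W,F) = max(7, 2, 3) = 7
d(W,G) = max(2, 6, 0) = 6
The smallest is to A, so W lies in the Voronoi region of A.

A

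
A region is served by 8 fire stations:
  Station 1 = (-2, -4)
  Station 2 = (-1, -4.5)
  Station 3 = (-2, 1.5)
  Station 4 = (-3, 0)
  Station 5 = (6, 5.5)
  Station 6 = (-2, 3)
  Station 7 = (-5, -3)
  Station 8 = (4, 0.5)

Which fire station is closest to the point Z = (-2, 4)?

Since √ is increasing, it suffices to compare squared distances:
d²(Z, Station 1) = (-2−(-2))² + (4−(-4))² = 0 + 64 = 64
d²(Z, Station 2) = (-2−(-1))² + (4−(-4.5))² = 1 + 72.25 = 73.25
d²(Z, Station 3) = (-2−(-2))² + (4−1.5)² = 0 + 6.25 = 6.25
d²(Z, Station 4) = (-2−(-3))² + (4−0)² = 1 + 16 = 17
d²(Z, Station 5) = (-2−6)² + (4−5.5)² = 64 + 2.25 = 66.25
d²(Z, Station 6) = (-2−(-2))² + (4−3)² = 0 + 1 = 1
d²(Z, Station 7) = (-2−(-5))² + (4−(-3))² = 9 + 49 = 58
d²(Z, Station 8) = (-2−4)² + (4−0.5)² = 36 + 12.25 = 48.25
Minimum is at Station 6.

Station 6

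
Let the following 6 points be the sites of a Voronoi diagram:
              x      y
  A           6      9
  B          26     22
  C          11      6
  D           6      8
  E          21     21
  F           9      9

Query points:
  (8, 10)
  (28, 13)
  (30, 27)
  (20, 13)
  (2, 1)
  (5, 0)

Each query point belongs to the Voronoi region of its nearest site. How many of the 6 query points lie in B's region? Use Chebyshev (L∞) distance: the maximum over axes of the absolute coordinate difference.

(8, 10) — d to each: A:2, B:18, C:4, D:2, E:13, F:1 → nearest is F
(28, 13) — d to each: A:22, B:9, C:17, D:22, E:8, F:19 → nearest is E
(30, 27) — d to each: A:24, B:5, C:21, D:24, E:9, F:21 → nearest is B
(20, 13) — d to each: A:14, B:9, C:9, D:14, E:8, F:11 → nearest is E
(2, 1) — d to each: A:8, B:24, C:9, D:7, E:20, F:8 → nearest is D
(5, 0) — d to each: A:9, B:22, C:6, D:8, E:21, F:9 → nearest is C
1 of the 6 points has B as nearest.

1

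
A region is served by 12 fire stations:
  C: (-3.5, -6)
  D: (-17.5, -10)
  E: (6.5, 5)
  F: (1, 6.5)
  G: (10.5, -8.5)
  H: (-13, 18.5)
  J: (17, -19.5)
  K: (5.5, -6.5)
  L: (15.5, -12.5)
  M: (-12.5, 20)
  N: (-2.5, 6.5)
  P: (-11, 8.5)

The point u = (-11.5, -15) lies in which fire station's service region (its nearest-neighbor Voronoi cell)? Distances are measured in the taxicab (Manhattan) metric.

d(u,C) = 8 + 9 = 17
d(u,D) = 6 + 5 = 11
d(u,E) = 18 + 20 = 38
d(u,F) = 12.5 + 21.5 = 34
d(u,G) = 22 + 6.5 = 28.5
d(u,H) = 1.5 + 33.5 = 35
d(u,J) = 28.5 + 4.5 = 33
d(u,K) = 17 + 8.5 = 25.5
d(u,L) = 27 + 2.5 = 29.5
d(u,M) = 1 + 35 = 36
d(u,N) = 9 + 21.5 = 30.5
d(u,P) = 0.5 + 23.5 = 24
Minimum is at D.

D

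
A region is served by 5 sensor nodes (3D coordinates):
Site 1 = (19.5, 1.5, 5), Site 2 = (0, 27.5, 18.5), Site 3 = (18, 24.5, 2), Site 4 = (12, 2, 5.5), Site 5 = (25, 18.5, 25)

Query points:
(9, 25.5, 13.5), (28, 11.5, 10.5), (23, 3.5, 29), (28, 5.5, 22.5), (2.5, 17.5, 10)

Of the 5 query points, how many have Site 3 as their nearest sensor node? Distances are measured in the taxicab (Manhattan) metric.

(9, 25.5, 13.5) — d to each: Site 1:43, Site 2:16, Site 3:21.5, Site 4:34.5, Site 5:34.5 → nearest is Site 2
(28, 11.5, 10.5) — d to each: Site 1:24, Site 2:52, Site 3:31.5, Site 4:30.5, Site 5:24.5 → nearest is Site 1
(23, 3.5, 29) — d to each: Site 1:29.5, Site 2:57.5, Site 3:53, Site 4:36, Site 5:21 → nearest is Site 5
(28, 5.5, 22.5) — d to each: Site 1:30, Site 2:54, Site 3:49.5, Site 4:36.5, Site 5:18.5 → nearest is Site 5
(2.5, 17.5, 10) — d to each: Site 1:38, Site 2:21, Site 3:30.5, Site 4:29.5, Site 5:38.5 → nearest is Site 2
0 of the 5 points have Site 3 as nearest.

0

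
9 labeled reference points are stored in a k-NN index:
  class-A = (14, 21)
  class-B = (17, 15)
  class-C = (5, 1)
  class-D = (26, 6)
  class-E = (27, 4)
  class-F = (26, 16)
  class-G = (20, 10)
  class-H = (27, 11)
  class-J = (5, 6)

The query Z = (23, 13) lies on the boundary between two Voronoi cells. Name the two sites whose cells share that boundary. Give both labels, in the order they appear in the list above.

Squared distances from Z to each site:
d²(Z, class-A) = (23−14)² + (13−21)² = 81 + 64 = 145
d²(Z, class-B) = (23−17)² + (13−15)² = 36 + 4 = 40
d²(Z, class-C) = (23−5)² + (13−1)² = 324 + 144 = 468
d²(Z, class-D) = (23−26)² + (13−6)² = 9 + 49 = 58
d²(Z, class-E) = (23−27)² + (13−4)² = 16 + 81 = 97
d²(Z, class-F) = (23−26)² + (13−16)² = 9 + 9 = 18
d²(Z, class-G) = (23−20)² + (13−10)² = 9 + 9 = 18
d²(Z, class-H) = (23−27)² + (13−11)² = 16 + 4 = 20
d²(Z, class-J) = (23−5)² + (13−6)² = 324 + 49 = 373
Z is equidistant from class-F and class-G (both at squared distance 18), and every other site is strictly farther — so Z lies on the class-F–class-G Voronoi edge.

class-F and class-G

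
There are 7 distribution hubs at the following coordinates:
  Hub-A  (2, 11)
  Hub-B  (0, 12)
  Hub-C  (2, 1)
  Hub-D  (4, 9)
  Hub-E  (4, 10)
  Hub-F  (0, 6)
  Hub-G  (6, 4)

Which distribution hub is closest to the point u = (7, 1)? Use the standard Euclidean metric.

Hub-G

Squared Euclidean distances:
d²(u, Hub-A) = (7−2)² + (1−11)² = 25 + 100 = 125
d²(u, Hub-B) = (7−0)² + (1−12)² = 49 + 121 = 170
d²(u, Hub-C) = (7−2)² + (1−1)² = 25 + 0 = 25
d²(u, Hub-D) = (7−4)² + (1−9)² = 9 + 64 = 73
d²(u, Hub-E) = (7−4)² + (1−10)² = 9 + 81 = 90
d²(u, Hub-F) = (7−0)² + (1−6)² = 49 + 25 = 74
d²(u, Hub-G) = (7−6)² + (1−4)² = 1 + 9 = 10
Hub-G is nearest.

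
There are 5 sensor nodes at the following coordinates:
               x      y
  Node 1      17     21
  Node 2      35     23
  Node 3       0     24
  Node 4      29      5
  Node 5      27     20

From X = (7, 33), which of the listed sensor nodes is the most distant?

Node 4

Squared Euclidean distances:
d²(X, Node 1) = (7−17)² + (33−21)² = 100 + 144 = 244
d²(X, Node 2) = (7−35)² + (33−23)² = 784 + 100 = 884
d²(X, Node 3) = (7−0)² + (33−24)² = 49 + 81 = 130
d²(X, Node 4) = (7−29)² + (33−5)² = 484 + 784 = 1268
d²(X, Node 5) = (7−27)² + (33−20)² = 400 + 169 = 569
The largest is to Node 4.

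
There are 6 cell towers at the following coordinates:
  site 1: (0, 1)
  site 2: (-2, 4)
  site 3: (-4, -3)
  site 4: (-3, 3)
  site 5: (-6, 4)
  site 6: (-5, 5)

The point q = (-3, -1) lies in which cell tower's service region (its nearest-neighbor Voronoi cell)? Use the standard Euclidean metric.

site 3

Since √ is increasing, it suffices to compare squared distances:
d²(q, site 1) = (-3−0)² + (-1−1)² = 9 + 4 = 13
d²(q, site 2) = (-3−(-2))² + (-1−4)² = 1 + 25 = 26
d²(q, site 3) = (-3−(-4))² + (-1−(-3))² = 1 + 4 = 5
d²(q, site 4) = (-3−(-3))² + (-1−3)² = 0 + 16 = 16
d²(q, site 5) = (-3−(-6))² + (-1−4)² = 9 + 25 = 34
d²(q, site 6) = (-3−(-5))² + (-1−5)² = 4 + 36 = 40
site 3 is nearest.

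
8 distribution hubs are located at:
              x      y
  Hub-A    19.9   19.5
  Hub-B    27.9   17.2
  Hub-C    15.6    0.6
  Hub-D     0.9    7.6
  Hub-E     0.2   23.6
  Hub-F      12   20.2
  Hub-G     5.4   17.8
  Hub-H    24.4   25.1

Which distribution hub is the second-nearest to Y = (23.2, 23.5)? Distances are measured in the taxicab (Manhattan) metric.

Hub-A

d(Y, Hub-A) = |23.2−19.9| + |23.5−19.5| = 3.3 + 4 = 7.3
d(Y, Hub-B) = |23.2−27.9| + |23.5−17.2| = 4.7 + 6.3 = 11
d(Y, Hub-C) = |23.2−15.6| + |23.5−0.6| = 7.6 + 22.9 = 30.5
d(Y, Hub-D) = |23.2−0.9| + |23.5−7.6| = 22.3 + 15.9 = 38.2
d(Y, Hub-E) = |23.2−0.2| + |23.5−23.6| = 23 + 0.1 = 23.1
d(Y, Hub-F) = |23.2−12| + |23.5−20.2| = 11.2 + 3.3 = 14.5
d(Y, Hub-G) = |23.2−5.4| + |23.5−17.8| = 17.8 + 5.7 = 23.5
d(Y, Hub-H) = |23.2−24.4| + |23.5−25.1| = 1.2 + 1.6 = 2.8
Sorted ascending: Hub-H, Hub-A, Hub-B, … — the second-nearest is Hub-A.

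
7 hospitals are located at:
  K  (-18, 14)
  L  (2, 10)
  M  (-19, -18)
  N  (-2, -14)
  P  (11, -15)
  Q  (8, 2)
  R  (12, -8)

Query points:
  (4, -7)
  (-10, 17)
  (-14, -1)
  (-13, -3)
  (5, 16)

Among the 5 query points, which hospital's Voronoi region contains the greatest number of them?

(4, -7) — d² to each: K:925, L:293, M:650, N:85, P:113, Q:97, R:65 → nearest is R
(-10, 17) — d² to each: K:73, L:193, M:1306, N:1025, P:1465, Q:549, R:1109 → nearest is K
(-14, -1) — d² to each: K:241, L:377, M:314, N:313, P:821, Q:493, R:725 → nearest is K
(-13, -3) — d² to each: K:314, L:394, M:261, N:242, P:720, Q:466, R:650 → nearest is N
(5, 16) — d² to each: K:533, L:45, M:1732, N:949, P:997, Q:205, R:625 → nearest is L
Tally — K:2, L:1, N:1, R:1. K captures the most (2).

K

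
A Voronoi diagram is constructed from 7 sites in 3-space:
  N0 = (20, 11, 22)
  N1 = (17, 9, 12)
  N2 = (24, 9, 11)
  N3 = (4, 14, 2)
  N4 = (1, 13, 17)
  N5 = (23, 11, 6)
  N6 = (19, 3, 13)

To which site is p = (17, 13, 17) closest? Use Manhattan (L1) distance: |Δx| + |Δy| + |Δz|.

d(p,N0) = |17−20| + |13−11| + |17−22| = 3 + 2 + 5 = 10
d(p,N1) = |17−17| + |13−9| + |17−12| = 0 + 4 + 5 = 9
d(p,N2) = |17−24| + |13−9| + |17−11| = 7 + 4 + 6 = 17
d(p,N3) = |17−4| + |13−14| + |17−2| = 13 + 1 + 15 = 29
d(p,N4) = |17−1| + |13−13| + |17−17| = 16 + 0 + 0 = 16
d(p,N5) = |17−23| + |13−11| + |17−6| = 6 + 2 + 11 = 19
d(p,N6) = |17−19| + |13−3| + |17−13| = 2 + 10 + 4 = 16
Minimum is at N1.

N1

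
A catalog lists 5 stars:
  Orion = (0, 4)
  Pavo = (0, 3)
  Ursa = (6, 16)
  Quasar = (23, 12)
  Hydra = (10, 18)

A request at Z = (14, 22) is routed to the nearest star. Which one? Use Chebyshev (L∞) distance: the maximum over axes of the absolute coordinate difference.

d(Z, Orion) = max(14, 18) = 18
d(Z, Pavo) = max(14, 19) = 19
d(Z, Ursa) = max(8, 6) = 8
d(Z, Quasar) = max(9, 10) = 10
d(Z, Hydra) = max(4, 4) = 4
Hydra is nearest.

Hydra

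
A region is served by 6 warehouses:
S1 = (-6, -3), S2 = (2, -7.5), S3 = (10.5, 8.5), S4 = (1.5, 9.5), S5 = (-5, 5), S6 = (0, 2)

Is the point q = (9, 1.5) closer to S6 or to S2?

Compare squared distances:
|qS6|² = (9−0)² + (1.5−2)² = 81 + 0.25 = 81.25
|qS2|² = (9−2)² + (1.5−(-7.5))² = 49 + 81 = 130
81.25 < 130, so S6 is closer.

S6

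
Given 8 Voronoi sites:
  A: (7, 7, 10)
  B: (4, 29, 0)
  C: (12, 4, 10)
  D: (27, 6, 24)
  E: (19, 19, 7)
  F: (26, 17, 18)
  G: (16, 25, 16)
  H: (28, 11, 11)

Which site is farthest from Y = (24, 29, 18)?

Since √ is increasing, it suffices to compare squared distances:
|YA|² = 289 + 484 + 64 = 837
|YB|² = 400 + 0 + 324 = 724
|YC|² = 144 + 625 + 64 = 833
|YD|² = 9 + 529 + 36 = 574
|YE|² = 25 + 100 + 121 = 246
|YF|² = 4 + 144 + 0 = 148
|YG|² = 64 + 16 + 4 = 84
|YH|² = 16 + 324 + 49 = 389
The largest is to A.

A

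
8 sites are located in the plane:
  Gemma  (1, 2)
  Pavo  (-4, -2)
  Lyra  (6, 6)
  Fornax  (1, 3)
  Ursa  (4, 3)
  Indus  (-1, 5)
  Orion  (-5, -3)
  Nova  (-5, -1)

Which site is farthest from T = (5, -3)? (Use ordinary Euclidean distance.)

Nova

Compare squared distances (the ordering matches that of the actual distances):
d²(T, Gemma) = 16 + 25 = 41
d²(T, Pavo) = 81 + 1 = 82
d²(T, Lyra) = 1 + 81 = 82
d²(T, Fornax) = 16 + 36 = 52
d²(T, Ursa) = 1 + 36 = 37
d²(T, Indus) = 36 + 64 = 100
d²(T, Orion) = 100 + 0 = 100
d²(T, Nova) = 100 + 4 = 104
The largest is to Nova.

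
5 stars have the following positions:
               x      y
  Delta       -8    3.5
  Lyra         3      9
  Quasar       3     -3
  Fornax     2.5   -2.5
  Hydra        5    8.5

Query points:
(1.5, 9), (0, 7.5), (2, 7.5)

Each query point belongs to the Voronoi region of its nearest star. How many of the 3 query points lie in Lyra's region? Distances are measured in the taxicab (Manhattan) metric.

3

(1.5, 9) — d to each: Delta:15, Lyra:1.5, Quasar:13.5, Fornax:12.5, Hydra:4 → nearest is Lyra
(0, 7.5) — d to each: Delta:12, Lyra:4.5, Quasar:13.5, Fornax:12.5, Hydra:6 → nearest is Lyra
(2, 7.5) — d to each: Delta:14, Lyra:2.5, Quasar:11.5, Fornax:10.5, Hydra:4 → nearest is Lyra
3 of the 3 points have Lyra as nearest.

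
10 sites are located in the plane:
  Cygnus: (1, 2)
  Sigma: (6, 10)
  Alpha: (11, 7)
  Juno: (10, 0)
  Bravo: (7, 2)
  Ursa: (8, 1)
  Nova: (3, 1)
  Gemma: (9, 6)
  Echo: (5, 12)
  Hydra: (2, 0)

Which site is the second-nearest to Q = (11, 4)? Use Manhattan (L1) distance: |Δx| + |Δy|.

Gemma

d(Q, Cygnus) = |11−1| + |4−2| = 10 + 2 = 12
d(Q, Sigma) = |11−6| + |4−10| = 5 + 6 = 11
d(Q, Alpha) = |11−11| + |4−7| = 0 + 3 = 3
d(Q, Juno) = |11−10| + |4−0| = 1 + 4 = 5
d(Q, Bravo) = |11−7| + |4−2| = 4 + 2 = 6
d(Q, Ursa) = |11−8| + |4−1| = 3 + 3 = 6
d(Q, Nova) = |11−3| + |4−1| = 8 + 3 = 11
d(Q, Gemma) = |11−9| + |4−6| = 2 + 2 = 4
d(Q, Echo) = |11−5| + |4−12| = 6 + 8 = 14
d(Q, Hydra) = |11−2| + |4−0| = 9 + 4 = 13
Sorted ascending: Alpha, Gemma, Juno, … — the second-nearest is Gemma.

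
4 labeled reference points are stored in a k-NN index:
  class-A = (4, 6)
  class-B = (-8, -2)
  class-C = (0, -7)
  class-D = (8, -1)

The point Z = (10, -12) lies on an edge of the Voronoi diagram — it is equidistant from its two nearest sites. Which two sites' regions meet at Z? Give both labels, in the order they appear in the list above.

Squared distances from Z to each site:
d²(Z, class-A) = (10−4)² + (-12−6)² = 36 + 324 = 360
d²(Z, class-B) = (10−(-8))² + (-12−(-2))² = 324 + 100 = 424
d²(Z, class-C) = (10−0)² + (-12−(-7))² = 100 + 25 = 125
d²(Z, class-D) = (10−8)² + (-12−(-1))² = 4 + 121 = 125
Z is equidistant from class-C and class-D (both at squared distance 125), and every other site is strictly farther — so Z lies on the class-C–class-D Voronoi edge.

class-C and class-D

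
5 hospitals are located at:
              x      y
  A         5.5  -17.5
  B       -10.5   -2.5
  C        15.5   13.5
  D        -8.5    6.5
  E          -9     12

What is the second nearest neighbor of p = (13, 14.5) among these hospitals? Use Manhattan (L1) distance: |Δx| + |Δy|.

d(p,A) = 7.5 + 32 = 39.5
d(p,B) = 23.5 + 17 = 40.5
d(p,C) = 2.5 + 1 = 3.5
d(p,D) = 21.5 + 8 = 29.5
d(p,E) = 22 + 2.5 = 24.5
Sorted ascending: C, E, D, … — the second-nearest is E.

E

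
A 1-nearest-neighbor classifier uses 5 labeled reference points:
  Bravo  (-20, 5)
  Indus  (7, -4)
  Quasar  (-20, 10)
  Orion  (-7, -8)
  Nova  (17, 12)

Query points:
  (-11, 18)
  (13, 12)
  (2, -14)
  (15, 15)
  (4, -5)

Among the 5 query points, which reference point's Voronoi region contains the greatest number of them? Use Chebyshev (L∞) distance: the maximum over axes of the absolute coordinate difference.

Nova

(-11, 18) — d to each: Bravo:13, Indus:22, Quasar:9, Orion:26, Nova:28 → nearest is Quasar
(13, 12) — d to each: Bravo:33, Indus:16, Quasar:33, Orion:20, Nova:4 → nearest is Nova
(2, -14) — d to each: Bravo:22, Indus:10, Quasar:24, Orion:9, Nova:26 → nearest is Orion
(15, 15) — d to each: Bravo:35, Indus:19, Quasar:35, Orion:23, Nova:3 → nearest is Nova
(4, -5) — d to each: Bravo:24, Indus:3, Quasar:24, Orion:11, Nova:17 → nearest is Indus
Tally — Indus:1, Quasar:1, Orion:1, Nova:2. Nova captures the most (2).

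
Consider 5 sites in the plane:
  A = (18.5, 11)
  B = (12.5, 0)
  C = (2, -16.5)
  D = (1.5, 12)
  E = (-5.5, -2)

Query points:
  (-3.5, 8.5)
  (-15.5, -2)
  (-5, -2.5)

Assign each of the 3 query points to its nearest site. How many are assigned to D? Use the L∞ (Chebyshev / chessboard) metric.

(-3.5, 8.5) — d to each: A:22, B:16, C:25, D:5, E:10.5 → nearest is D
(-15.5, -2) — d to each: A:34, B:28, C:17.5, D:17, E:10 → nearest is E
(-5, -2.5) — d to each: A:23.5, B:17.5, C:14, D:14.5, E:0.5 → nearest is E
1 of the 3 points has D as nearest.

1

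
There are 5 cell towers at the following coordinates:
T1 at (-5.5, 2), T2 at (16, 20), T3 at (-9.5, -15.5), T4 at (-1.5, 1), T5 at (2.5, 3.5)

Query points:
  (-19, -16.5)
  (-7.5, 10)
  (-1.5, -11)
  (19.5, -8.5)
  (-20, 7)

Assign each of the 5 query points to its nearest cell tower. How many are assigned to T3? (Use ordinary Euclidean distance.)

(-19, -16.5) — d² to each: T1:524.5, T2:2557.25, T3:91.25, T4:612.5, T5:862.25 → nearest is T3
(-7.5, 10) — d² to each: T1:68, T2:652.25, T3:654.25, T4:117, T5:142.25 → nearest is T1
(-1.5, -11) — d² to each: T1:185, T2:1267.25, T3:84.25, T4:144, T5:226.25 → nearest is T3
(19.5, -8.5) — d² to each: T1:735.25, T2:824.5, T3:890, T4:531.25, T5:433 → nearest is T5
(-20, 7) — d² to each: T1:235.25, T2:1465, T3:616.5, T4:378.25, T5:518.5 → nearest is T1
2 of the 5 points have T3 as nearest.

2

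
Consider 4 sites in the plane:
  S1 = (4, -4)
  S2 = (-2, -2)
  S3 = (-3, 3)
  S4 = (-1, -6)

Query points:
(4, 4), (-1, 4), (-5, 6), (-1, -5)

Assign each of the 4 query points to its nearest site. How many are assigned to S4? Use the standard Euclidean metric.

(4, 4) — d² to each: S1:64, S2:72, S3:50, S4:125 → nearest is S3
(-1, 4) — d² to each: S1:89, S2:37, S3:5, S4:100 → nearest is S3
(-5, 6) — d² to each: S1:181, S2:73, S3:13, S4:160 → nearest is S3
(-1, -5) — d² to each: S1:26, S2:10, S3:68, S4:1 → nearest is S4
1 of the 4 points has S4 as nearest.

1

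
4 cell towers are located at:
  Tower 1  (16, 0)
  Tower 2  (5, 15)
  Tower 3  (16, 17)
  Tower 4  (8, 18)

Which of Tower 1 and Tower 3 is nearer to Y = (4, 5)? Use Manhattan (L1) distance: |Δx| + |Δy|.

Tower 1

d(Y, Tower 1) = |4−16| + |5−0| = 12 + 5 = 17
d(Y, Tower 3) = |4−16| + |5−17| = 12 + 12 = 24
17 < 24, so Tower 1 is closer.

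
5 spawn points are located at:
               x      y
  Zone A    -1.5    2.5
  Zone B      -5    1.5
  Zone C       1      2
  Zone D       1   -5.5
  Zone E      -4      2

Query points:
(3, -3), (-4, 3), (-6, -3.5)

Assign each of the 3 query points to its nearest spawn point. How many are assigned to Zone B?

1

(3, -3) — d² to each: Zone A:50.5, Zone B:84.25, Zone C:29, Zone D:10.25, Zone E:74 → nearest is Zone D
(-4, 3) — d² to each: Zone A:6.5, Zone B:3.25, Zone C:26, Zone D:97.25, Zone E:1 → nearest is Zone E
(-6, -3.5) — d² to each: Zone A:56.25, Zone B:26, Zone C:79.25, Zone D:53, Zone E:34.25 → nearest is Zone B
1 of the 3 points has Zone B as nearest.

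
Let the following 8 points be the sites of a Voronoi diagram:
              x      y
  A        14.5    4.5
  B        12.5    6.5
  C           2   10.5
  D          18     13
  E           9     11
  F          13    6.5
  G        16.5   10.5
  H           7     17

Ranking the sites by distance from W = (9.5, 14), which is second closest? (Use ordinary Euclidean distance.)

Since √ is increasing, it suffices to compare squared distances:
|WA|² = (9.5−14.5)² + (14−4.5)² = 25 + 90.25 = 115.25
|WB|² = (9.5−12.5)² + (14−6.5)² = 9 + 56.25 = 65.25
|WC|² = (9.5−2)² + (14−10.5)² = 56.25 + 12.25 = 68.5
|WD|² = (9.5−18)² + (14−13)² = 72.25 + 1 = 73.25
|WE|² = (9.5−9)² + (14−11)² = 0.25 + 9 = 9.25
|WF|² = (9.5−13)² + (14−6.5)² = 12.25 + 56.25 = 68.5
|WG|² = (9.5−16.5)² + (14−10.5)² = 49 + 12.25 = 61.25
|WH|² = (9.5−7)² + (14−17)² = 6.25 + 9 = 15.25
Sorted ascending: E, H, G, … — the second-nearest is H.

H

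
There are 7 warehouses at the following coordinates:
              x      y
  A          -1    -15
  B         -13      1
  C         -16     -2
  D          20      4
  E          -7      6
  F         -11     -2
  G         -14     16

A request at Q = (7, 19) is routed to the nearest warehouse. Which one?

Squared Euclidean distances:
|QA|² = (7−(-1))² + (19−(-15))² = 64 + 1156 = 1220
|QB|² = (7−(-13))² + (19−1)² = 400 + 324 = 724
|QC|² = (7−(-16))² + (19−(-2))² = 529 + 441 = 970
|QD|² = (7−20)² + (19−4)² = 169 + 225 = 394
|QE|² = (7−(-7))² + (19−6)² = 196 + 169 = 365
|QF|² = (7−(-11))² + (19−(-2))² = 324 + 441 = 765
|QG|² = (7−(-14))² + (19−16)² = 441 + 9 = 450
Minimum is at E.

E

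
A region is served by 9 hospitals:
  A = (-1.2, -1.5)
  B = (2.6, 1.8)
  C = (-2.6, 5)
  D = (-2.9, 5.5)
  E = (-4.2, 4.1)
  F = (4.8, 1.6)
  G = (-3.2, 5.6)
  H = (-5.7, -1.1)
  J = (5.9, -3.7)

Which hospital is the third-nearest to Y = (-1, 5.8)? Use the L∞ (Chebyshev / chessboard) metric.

G

d(Y,A) = max(0.2, 7.3) = 7.3
d(Y,B) = max(3.6, 4) = 4
d(Y,C) = max(1.6, 0.8) = 1.6
d(Y,D) = max(1.9, 0.3) = 1.9
d(Y,E) = max(3.2, 1.7) = 3.2
d(Y,F) = max(5.8, 4.2) = 5.8
d(Y,G) = max(2.2, 0.2) = 2.2
d(Y,H) = max(4.7, 6.9) = 6.9
d(Y,J) = max(6.9, 9.5) = 9.5
Sorted ascending: C, D, G, E, … — the third-nearest is G.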